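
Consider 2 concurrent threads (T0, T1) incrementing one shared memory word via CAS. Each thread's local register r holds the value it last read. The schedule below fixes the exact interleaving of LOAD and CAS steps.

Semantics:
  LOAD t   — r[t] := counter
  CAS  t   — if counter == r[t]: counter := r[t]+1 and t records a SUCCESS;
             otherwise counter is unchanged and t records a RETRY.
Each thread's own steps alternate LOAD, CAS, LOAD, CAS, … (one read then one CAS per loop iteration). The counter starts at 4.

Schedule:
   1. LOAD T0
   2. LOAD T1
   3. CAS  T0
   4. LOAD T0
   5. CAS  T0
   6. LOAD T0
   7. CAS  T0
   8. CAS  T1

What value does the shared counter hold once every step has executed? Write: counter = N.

T0 LOAD — after: cnt=4, r=4 — load
T1 LOAD — after: cnt=4, r=4 — load
T0 CAS — after: cnt=5, r=4 — ok
T0 LOAD — after: cnt=5, r=5 — load
T0 CAS — after: cnt=6, r=5 — ok
T0 LOAD — after: cnt=6, r=6 — load
T0 CAS — after: cnt=7, r=6 — ok
T1 CAS — after: cnt=7, r=4 — retry

counter = 7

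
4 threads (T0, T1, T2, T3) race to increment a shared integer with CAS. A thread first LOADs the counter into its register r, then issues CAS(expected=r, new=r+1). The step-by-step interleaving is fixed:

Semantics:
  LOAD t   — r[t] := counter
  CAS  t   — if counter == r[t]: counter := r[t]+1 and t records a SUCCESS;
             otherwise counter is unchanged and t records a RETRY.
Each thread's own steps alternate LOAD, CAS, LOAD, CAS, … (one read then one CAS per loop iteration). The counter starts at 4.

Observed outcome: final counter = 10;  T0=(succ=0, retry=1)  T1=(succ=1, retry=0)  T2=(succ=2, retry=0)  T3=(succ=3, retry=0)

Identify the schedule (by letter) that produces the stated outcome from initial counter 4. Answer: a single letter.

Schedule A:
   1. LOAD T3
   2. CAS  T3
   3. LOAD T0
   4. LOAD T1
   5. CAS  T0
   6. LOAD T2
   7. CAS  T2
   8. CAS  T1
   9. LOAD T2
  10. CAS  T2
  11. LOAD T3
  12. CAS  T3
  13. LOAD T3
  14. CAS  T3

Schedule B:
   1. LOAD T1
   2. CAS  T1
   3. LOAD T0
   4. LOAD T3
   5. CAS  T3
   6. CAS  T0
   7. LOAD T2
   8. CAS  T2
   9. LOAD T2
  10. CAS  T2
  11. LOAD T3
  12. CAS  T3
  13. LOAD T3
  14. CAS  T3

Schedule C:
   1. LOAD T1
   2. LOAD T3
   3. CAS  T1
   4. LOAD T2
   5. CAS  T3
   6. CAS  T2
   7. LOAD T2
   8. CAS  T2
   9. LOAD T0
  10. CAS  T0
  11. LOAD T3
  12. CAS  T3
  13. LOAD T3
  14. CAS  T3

Run B:
T1 LOAD — after: cnt=4, r=4 — load
T1 CAS — after: cnt=5, r=4 — ok
T0 LOAD — after: cnt=5, r=5 — load
T3 LOAD — after: cnt=5, r=5 — load
T3 CAS — after: cnt=6, r=5 — ok
T0 CAS — after: cnt=6, r=5 — retry
T2 LOAD — after: cnt=6, r=6 — load
T2 CAS — after: cnt=7, r=6 — ok
T2 LOAD — after: cnt=7, r=7 — load
T2 CAS — after: cnt=8, r=7 — ok
T3 LOAD — after: cnt=8, r=8 — load
T3 CAS — after: cnt=9, r=8 — ok
T3 LOAD — after: cnt=9, r=9 — load
T3 CAS — after: cnt=10, r=9 — ok

B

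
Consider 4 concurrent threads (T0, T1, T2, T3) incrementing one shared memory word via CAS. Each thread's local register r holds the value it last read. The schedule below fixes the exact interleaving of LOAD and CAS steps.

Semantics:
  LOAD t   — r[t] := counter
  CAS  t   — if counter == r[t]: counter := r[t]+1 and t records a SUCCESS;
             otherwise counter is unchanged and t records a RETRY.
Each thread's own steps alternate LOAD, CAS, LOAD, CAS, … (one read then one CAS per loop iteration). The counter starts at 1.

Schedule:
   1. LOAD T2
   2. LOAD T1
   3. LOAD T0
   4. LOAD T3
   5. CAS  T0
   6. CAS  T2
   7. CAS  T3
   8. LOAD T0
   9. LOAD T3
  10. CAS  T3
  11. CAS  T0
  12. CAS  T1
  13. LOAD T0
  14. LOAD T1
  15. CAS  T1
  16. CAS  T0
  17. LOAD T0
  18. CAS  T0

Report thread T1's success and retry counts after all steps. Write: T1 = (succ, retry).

step 1: T2 LOAD ⇒ load; ctr=1 reg=1
step 2: T1 LOAD ⇒ load; ctr=1 reg=1
step 3: T0 LOAD ⇒ load; ctr=1 reg=1
step 4: T3 LOAD ⇒ load; ctr=1 reg=1
step 5: T0 CAS ⇒ ok; ctr=2 reg=1
step 6: T2 CAS ⇒ retry; ctr=2 reg=1
step 7: T3 CAS ⇒ retry; ctr=2 reg=1
step 8: T0 LOAD ⇒ load; ctr=2 reg=2
step 9: T3 LOAD ⇒ load; ctr=2 reg=2
step 10: T3 CAS ⇒ ok; ctr=3 reg=2
step 11: T0 CAS ⇒ retry; ctr=3 reg=2
step 12: T1 CAS ⇒ retry; ctr=3 reg=1
step 13: T0 LOAD ⇒ load; ctr=3 reg=3
step 14: T1 LOAD ⇒ load; ctr=3 reg=3
step 15: T1 CAS ⇒ ok; ctr=4 reg=3
step 16: T0 CAS ⇒ retry; ctr=4 reg=3
step 17: T0 LOAD ⇒ load; ctr=4 reg=4
step 18: T0 CAS ⇒ ok; ctr=5 reg=4

T1 = (1, 1)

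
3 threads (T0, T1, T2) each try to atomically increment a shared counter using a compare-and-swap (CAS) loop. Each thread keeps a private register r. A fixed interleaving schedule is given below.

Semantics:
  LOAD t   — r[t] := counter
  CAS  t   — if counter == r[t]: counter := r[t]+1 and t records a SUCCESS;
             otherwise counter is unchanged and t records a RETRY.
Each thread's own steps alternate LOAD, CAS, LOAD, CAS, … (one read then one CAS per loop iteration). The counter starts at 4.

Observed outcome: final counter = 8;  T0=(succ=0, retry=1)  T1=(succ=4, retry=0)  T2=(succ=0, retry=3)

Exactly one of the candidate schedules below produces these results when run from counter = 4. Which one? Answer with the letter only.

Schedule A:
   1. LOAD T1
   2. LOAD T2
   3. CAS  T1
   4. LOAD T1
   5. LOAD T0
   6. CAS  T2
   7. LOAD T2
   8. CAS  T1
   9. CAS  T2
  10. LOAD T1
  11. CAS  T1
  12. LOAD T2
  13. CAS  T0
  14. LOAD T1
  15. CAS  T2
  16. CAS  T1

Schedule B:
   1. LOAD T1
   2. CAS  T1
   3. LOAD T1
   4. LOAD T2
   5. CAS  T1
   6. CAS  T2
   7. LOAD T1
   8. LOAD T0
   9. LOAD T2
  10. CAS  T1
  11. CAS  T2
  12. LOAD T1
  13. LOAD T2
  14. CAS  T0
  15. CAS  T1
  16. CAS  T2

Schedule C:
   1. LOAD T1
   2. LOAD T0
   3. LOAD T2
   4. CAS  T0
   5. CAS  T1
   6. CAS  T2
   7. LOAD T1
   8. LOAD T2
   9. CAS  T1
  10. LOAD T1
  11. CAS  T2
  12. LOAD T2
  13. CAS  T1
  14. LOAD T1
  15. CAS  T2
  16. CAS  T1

Simulating candidate B:
[1] T1.load  rd  (counter 4, T1.r 4)
[2] T1.cas  hit  (counter 5, T1.r 4)
[3] T1.load  rd  (counter 5, T1.r 5)
[4] T2.load  rd  (counter 5, T2.r 5)
[5] T1.cas  hit  (counter 6, T1.r 5)
[6] T2.cas  miss  (counter 6, T2.r 5)
[7] T1.load  rd  (counter 6, T1.r 6)
[8] T0.load  rd  (counter 6, T0.r 6)
[9] T2.load  rd  (counter 6, T2.r 6)
[10] T1.cas  hit  (counter 7, T1.r 6)
[11] T2.cas  miss  (counter 7, T2.r 6)
[12] T1.load  rd  (counter 7, T1.r 7)
[13] T2.load  rd  (counter 7, T2.r 7)
[14] T0.cas  miss  (counter 7, T0.r 6)
[15] T1.cas  hit  (counter 8, T1.r 7)
[16] T2.cas  miss  (counter 8, T2.r 7)

B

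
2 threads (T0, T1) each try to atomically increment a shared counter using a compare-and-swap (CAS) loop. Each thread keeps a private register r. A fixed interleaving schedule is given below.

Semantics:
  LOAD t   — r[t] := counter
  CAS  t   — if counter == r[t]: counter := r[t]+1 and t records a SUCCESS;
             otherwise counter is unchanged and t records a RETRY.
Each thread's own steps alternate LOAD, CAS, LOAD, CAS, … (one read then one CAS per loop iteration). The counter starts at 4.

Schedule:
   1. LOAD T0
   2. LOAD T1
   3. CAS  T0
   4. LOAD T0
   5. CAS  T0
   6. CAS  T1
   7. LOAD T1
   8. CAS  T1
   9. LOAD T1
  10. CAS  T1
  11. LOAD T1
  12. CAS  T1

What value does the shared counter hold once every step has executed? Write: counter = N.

   1) LOAD T0:  M=4  r_T0=4
   2) LOAD T1:  M=4  r_T1=4
   3) CAS  T0:  M=5  r_T0=4 ✓
   4) LOAD T0:  M=5  r_T0=5
   5) CAS  T0:  M=6  r_T0=5 ✓
   6) CAS  T1:  M=6  r_T1=4 ✗
   7) LOAD T1:  M=6  r_T1=6
   8) CAS  T1:  M=7  r_T1=6 ✓
   9) LOAD T1:  M=7  r_T1=7
  10) CAS  T1:  M=8  r_T1=7 ✓
  11) LOAD T1:  M=8  r_T1=8
  12) CAS  T1:  M=9  r_T1=8 ✓

counter = 9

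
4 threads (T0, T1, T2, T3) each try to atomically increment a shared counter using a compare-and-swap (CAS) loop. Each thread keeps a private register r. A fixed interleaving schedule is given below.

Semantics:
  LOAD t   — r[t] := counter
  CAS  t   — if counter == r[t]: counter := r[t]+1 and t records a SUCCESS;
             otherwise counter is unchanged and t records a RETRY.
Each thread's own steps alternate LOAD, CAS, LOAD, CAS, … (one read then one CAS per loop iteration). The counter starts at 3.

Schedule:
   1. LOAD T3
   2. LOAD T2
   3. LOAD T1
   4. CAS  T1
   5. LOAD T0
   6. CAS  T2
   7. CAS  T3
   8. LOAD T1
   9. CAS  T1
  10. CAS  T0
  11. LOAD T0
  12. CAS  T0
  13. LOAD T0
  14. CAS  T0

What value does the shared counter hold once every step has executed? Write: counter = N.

counter = 7

#1 T3 reads 3
#2 T2 reads 3
#3 T1 reads 3
#4 T1 CAS(3→4) writes; counter now 4
#5 T0 reads 4
#6 T2 CAS(3→4) fails; counter now 4
#7 T3 CAS(3→4) fails; counter now 4
#8 T1 reads 4
#9 T1 CAS(4→5) writes; counter now 5
#10 T0 CAS(4→5) fails; counter now 5
#11 T0 reads 5
#12 T0 CAS(5→6) writes; counter now 6
#13 T0 reads 6
#14 T0 CAS(6→7) writes; counter now 7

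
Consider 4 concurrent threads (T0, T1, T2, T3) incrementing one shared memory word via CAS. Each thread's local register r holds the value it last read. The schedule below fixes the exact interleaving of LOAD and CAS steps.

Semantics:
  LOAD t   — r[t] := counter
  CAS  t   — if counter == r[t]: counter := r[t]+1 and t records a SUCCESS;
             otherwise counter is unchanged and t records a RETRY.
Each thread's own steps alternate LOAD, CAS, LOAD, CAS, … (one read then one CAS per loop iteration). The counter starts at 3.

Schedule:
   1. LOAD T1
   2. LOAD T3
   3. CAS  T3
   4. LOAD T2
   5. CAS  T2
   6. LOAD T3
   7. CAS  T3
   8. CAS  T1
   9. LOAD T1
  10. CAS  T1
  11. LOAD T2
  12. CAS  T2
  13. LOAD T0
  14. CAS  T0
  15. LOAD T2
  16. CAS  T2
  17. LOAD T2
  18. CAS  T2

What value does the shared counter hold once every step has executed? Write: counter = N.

[1] T1.load  rd  (counter 3, T1.r 3)
[2] T3.load  rd  (counter 3, T3.r 3)
[3] T3.cas  hit  (counter 4, T3.r 3)
[4] T2.load  rd  (counter 4, T2.r 4)
[5] T2.cas  hit  (counter 5, T2.r 4)
[6] T3.load  rd  (counter 5, T3.r 5)
[7] T3.cas  hit  (counter 6, T3.r 5)
[8] T1.cas  miss  (counter 6, T1.r 3)
[9] T1.load  rd  (counter 6, T1.r 6)
[10] T1.cas  hit  (counter 7, T1.r 6)
[11] T2.load  rd  (counter 7, T2.r 7)
[12] T2.cas  hit  (counter 8, T2.r 7)
[13] T0.load  rd  (counter 8, T0.r 8)
[14] T0.cas  hit  (counter 9, T0.r 8)
[15] T2.load  rd  (counter 9, T2.r 9)
[16] T2.cas  hit  (counter 10, T2.r 9)
[17] T2.load  rd  (counter 10, T2.r 10)
[18] T2.cas  hit  (counter 11, T2.r 10)

counter = 11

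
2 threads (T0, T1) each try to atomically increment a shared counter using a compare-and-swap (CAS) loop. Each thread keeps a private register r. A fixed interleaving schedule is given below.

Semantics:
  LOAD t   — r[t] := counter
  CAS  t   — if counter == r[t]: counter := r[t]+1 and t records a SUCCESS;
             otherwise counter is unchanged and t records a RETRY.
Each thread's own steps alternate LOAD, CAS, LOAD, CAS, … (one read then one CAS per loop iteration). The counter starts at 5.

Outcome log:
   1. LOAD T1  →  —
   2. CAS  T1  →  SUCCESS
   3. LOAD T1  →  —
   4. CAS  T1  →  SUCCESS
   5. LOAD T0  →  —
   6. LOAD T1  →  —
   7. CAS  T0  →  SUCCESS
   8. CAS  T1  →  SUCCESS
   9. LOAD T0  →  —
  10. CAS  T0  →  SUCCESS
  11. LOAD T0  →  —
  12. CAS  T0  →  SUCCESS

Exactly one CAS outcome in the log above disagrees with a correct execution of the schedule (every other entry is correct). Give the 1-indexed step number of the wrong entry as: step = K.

Re-executing:
T1 LOAD — after: cnt=5, r=5 — load
T1 CAS — after: cnt=6, r=5 — ok
T1 LOAD — after: cnt=6, r=6 — load
T1 CAS — after: cnt=7, r=6 — ok
T0 LOAD — after: cnt=7, r=7 — load
T1 LOAD — after: cnt=7, r=7 — load
T0 CAS — after: cnt=8, r=7 — ok
T1 CAS — after: cnt=8, r=7 — retry
T0 LOAD — after: cnt=8, r=8 — load
T0 CAS — after: cnt=9, r=8 — ok
T0 LOAD — after: cnt=9, r=9 — load
T0 CAS — after: cnt=10, r=9 — ok
Mismatch at 8.

step = 8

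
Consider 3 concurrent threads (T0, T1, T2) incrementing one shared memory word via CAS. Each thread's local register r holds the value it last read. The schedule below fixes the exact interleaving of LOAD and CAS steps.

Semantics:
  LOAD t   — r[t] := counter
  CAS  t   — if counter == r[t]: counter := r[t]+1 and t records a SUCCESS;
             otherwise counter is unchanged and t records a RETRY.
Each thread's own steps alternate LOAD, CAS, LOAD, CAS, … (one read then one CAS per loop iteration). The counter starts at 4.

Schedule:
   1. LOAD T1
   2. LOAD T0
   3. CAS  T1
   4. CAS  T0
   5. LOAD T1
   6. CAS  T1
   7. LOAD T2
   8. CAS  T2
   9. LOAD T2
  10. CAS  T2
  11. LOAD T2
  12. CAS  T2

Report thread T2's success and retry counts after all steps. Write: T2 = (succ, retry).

T2 = (3, 0)

[1] T1.load  rd  (counter 4, T1.r 4)
[2] T0.load  rd  (counter 4, T0.r 4)
[3] T1.cas  hit  (counter 5, T1.r 4)
[4] T0.cas  miss  (counter 5, T0.r 4)
[5] T1.load  rd  (counter 5, T1.r 5)
[6] T1.cas  hit  (counter 6, T1.r 5)
[7] T2.load  rd  (counter 6, T2.r 6)
[8] T2.cas  hit  (counter 7, T2.r 6)
[9] T2.load  rd  (counter 7, T2.r 7)
[10] T2.cas  hit  (counter 8, T2.r 7)
[11] T2.load  rd  (counter 8, T2.r 8)
[12] T2.cas  hit  (counter 9, T2.r 8)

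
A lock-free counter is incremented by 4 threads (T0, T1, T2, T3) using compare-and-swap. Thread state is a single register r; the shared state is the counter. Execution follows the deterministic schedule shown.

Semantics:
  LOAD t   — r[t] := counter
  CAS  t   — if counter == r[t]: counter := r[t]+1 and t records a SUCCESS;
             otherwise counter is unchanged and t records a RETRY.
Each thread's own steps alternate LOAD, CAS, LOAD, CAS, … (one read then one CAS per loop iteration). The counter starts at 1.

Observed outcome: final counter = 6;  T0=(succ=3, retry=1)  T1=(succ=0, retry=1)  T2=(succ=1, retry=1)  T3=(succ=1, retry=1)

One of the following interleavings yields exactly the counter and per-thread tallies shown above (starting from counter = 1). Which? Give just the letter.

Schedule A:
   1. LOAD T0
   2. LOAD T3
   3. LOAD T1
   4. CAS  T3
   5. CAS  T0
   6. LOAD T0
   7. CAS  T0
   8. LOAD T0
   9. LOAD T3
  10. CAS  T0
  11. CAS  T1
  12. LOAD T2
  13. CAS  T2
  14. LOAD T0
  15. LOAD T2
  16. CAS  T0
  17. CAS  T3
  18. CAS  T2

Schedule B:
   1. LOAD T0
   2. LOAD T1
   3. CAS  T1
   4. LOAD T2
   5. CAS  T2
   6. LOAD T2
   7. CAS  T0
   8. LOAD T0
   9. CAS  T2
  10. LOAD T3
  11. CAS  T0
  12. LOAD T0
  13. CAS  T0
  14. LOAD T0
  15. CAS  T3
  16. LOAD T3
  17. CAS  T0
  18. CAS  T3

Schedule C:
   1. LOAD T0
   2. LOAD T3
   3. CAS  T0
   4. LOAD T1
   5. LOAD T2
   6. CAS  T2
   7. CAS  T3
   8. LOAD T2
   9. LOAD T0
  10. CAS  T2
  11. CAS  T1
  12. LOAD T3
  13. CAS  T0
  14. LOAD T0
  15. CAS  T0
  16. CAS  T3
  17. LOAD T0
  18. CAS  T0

A

Simulating candidate A:
1. LOAD T0 → mem=1 r[T0]=1 [LOAD]
2. LOAD T3 → mem=1 r[T3]=1 [LOAD]
3. LOAD T1 → mem=1 r[T1]=1 [LOAD]
4. CAS T3 → mem=2 r[T3]=1 [OK]
5. CAS T0 → mem=2 r[T0]=1 [RETRY]
6. LOAD T0 → mem=2 r[T0]=2 [LOAD]
7. CAS T0 → mem=3 r[T0]=2 [OK]
8. LOAD T0 → mem=3 r[T0]=3 [LOAD]
9. LOAD T3 → mem=3 r[T3]=3 [LOAD]
10. CAS T0 → mem=4 r[T0]=3 [OK]
11. CAS T1 → mem=4 r[T1]=1 [RETRY]
12. LOAD T2 → mem=4 r[T2]=4 [LOAD]
13. CAS T2 → mem=5 r[T2]=4 [OK]
14. LOAD T0 → mem=5 r[T0]=5 [LOAD]
15. LOAD T2 → mem=5 r[T2]=5 [LOAD]
16. CAS T0 → mem=6 r[T0]=5 [OK]
17. CAS T3 → mem=6 r[T3]=3 [RETRY]
18. CAS T2 → mem=6 r[T2]=5 [RETRY]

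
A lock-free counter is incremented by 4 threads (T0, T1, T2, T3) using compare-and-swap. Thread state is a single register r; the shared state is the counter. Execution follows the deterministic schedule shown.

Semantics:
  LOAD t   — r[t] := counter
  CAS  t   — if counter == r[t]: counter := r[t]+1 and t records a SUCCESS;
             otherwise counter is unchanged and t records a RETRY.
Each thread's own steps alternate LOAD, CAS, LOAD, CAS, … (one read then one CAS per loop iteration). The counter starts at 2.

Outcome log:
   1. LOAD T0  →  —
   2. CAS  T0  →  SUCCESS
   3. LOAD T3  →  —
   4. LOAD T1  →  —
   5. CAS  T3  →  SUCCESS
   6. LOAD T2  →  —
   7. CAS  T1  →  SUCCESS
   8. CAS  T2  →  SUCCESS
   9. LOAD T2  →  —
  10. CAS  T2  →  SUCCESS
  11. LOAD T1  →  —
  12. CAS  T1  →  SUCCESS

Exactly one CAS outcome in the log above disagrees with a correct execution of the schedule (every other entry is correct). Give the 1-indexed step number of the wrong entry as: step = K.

Correct run:
1. LOAD T0 → mem=2 r[T0]=2 [LOAD]
2. CAS T0 → mem=3 r[T0]=2 [OK]
3. LOAD T3 → mem=3 r[T3]=3 [LOAD]
4. LOAD T1 → mem=3 r[T1]=3 [LOAD]
5. CAS T3 → mem=4 r[T3]=3 [OK]
6. LOAD T2 → mem=4 r[T2]=4 [LOAD]
7. CAS T1 → mem=4 r[T1]=3 [RETRY]
8. CAS T2 → mem=5 r[T2]=4 [OK]
9. LOAD T2 → mem=5 r[T2]=5 [LOAD]
10. CAS T2 → mem=6 r[T2]=5 [OK]
11. LOAD T1 → mem=6 r[T1]=6 [LOAD]
12. CAS T1 → mem=7 r[T1]=6 [OK]
Flip is step 7.

step = 7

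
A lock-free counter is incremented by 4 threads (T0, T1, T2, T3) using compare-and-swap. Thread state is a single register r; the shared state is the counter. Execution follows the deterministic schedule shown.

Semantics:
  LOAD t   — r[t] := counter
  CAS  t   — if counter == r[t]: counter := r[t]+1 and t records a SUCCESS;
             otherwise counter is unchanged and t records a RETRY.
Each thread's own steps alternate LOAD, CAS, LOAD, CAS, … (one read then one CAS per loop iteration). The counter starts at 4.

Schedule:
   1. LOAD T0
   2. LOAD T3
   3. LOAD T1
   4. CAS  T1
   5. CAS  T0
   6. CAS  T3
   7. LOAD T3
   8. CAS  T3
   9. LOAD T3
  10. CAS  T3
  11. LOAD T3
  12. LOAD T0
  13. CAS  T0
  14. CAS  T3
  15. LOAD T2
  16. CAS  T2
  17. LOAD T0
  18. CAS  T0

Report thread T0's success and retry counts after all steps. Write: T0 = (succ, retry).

T0 = (2, 1)

   1) LOAD T0:  M=4  r_T0=4
   2) LOAD T3:  M=4  r_T3=4
   3) LOAD T1:  M=4  r_T1=4
   4) CAS  T1:  M=5  r_T1=4 ✓
   5) CAS  T0:  M=5  r_T0=4 ✗
   6) CAS  T3:  M=5  r_T3=4 ✗
   7) LOAD T3:  M=5  r_T3=5
   8) CAS  T3:  M=6  r_T3=5 ✓
   9) LOAD T3:  M=6  r_T3=6
  10) CAS  T3:  M=7  r_T3=6 ✓
  11) LOAD T3:  M=7  r_T3=7
  12) LOAD T0:  M=7  r_T0=7
  13) CAS  T0:  M=8  r_T0=7 ✓
  14) CAS  T3:  M=8  r_T3=7 ✗
  15) LOAD T2:  M=8  r_T2=8
  16) CAS  T2:  M=9  r_T2=8 ✓
  17) LOAD T0:  M=9  r_T0=9
  18) CAS  T0:  M=10  r_T0=9 ✓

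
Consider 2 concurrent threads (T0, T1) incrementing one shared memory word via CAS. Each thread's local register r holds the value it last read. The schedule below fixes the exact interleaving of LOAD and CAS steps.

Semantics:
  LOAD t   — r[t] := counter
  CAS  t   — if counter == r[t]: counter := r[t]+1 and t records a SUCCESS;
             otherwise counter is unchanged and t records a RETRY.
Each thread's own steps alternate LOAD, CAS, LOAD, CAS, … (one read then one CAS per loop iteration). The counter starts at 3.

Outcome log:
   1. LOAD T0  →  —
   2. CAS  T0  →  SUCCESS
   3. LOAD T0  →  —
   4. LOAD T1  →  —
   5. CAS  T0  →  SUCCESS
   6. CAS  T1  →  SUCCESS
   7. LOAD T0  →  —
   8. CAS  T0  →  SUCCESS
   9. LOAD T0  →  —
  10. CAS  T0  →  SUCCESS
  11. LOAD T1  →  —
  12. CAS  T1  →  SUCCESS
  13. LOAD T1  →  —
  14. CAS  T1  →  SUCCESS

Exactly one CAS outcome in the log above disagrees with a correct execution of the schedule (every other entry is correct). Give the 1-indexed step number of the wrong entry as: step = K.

Re-executing:
[1] T0.load  rd  (counter 3, T0.r 3)
[2] T0.cas  hit  (counter 4, T0.r 3)
[3] T0.load  rd  (counter 4, T0.r 4)
[4] T1.load  rd  (counter 4, T1.r 4)
[5] T0.cas  hit  (counter 5, T0.r 4)
[6] T1.cas  miss  (counter 5, T1.r 4)
[7] T0.load  rd  (counter 5, T0.r 5)
[8] T0.cas  hit  (counter 6, T0.r 5)
[9] T0.load  rd  (counter 6, T0.r 6)
[10] T0.cas  hit  (counter 7, T0.r 6)
[11] T1.load  rd  (counter 7, T1.r 7)
[12] T1.cas  hit  (counter 8, T1.r 7)
[13] T1.load  rd  (counter 8, T1.r 8)
[14] T1.cas  hit  (counter 9, T1.r 8)
Mismatch at 6.

step = 6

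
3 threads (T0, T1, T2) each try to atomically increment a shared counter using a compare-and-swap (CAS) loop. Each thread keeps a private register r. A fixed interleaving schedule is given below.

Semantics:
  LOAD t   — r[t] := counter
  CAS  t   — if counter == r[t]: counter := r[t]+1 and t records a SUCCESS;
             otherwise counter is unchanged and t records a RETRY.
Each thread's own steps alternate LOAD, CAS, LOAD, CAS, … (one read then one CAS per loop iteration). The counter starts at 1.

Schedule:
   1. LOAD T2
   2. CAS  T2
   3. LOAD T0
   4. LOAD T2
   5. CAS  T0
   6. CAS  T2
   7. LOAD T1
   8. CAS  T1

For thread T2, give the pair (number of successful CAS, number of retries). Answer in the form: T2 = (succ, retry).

T2 = (1, 1)

step 1: T2 LOAD ⇒ load; ctr=1 reg=1
step 2: T2 CAS ⇒ ok; ctr=2 reg=1
step 3: T0 LOAD ⇒ load; ctr=2 reg=2
step 4: T2 LOAD ⇒ load; ctr=2 reg=2
step 5: T0 CAS ⇒ ok; ctr=3 reg=2
step 6: T2 CAS ⇒ retry; ctr=3 reg=2
step 7: T1 LOAD ⇒ load; ctr=3 reg=3
step 8: T1 CAS ⇒ ok; ctr=4 reg=3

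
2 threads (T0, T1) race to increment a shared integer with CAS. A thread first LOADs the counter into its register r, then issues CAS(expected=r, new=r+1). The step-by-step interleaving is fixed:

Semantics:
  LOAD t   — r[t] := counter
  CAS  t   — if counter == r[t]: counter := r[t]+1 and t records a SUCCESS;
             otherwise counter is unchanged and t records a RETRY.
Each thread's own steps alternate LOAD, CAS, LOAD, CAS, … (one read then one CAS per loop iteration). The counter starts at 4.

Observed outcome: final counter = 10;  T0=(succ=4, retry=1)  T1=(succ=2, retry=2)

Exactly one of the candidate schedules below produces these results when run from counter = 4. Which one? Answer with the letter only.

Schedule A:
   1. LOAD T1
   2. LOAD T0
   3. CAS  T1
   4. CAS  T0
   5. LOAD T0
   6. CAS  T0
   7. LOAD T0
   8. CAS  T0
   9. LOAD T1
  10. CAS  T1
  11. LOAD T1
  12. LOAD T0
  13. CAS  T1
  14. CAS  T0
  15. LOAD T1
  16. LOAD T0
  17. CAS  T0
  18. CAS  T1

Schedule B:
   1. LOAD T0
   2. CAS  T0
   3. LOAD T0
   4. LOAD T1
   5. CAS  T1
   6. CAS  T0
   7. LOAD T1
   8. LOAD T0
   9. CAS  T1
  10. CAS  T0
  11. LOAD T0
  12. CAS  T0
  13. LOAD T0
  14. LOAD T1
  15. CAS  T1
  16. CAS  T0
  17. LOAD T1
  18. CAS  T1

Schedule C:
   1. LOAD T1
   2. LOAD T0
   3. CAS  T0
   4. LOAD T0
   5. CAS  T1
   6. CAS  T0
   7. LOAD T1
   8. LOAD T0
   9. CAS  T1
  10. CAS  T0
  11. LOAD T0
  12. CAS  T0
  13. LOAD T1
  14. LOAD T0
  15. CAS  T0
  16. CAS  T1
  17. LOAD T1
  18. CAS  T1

C

Run C:
   1) LOAD T1:  M=4  r_T1=4
   2) LOAD T0:  M=4  r_T0=4
   3) CAS  T0:  M=5  r_T0=4 ✓
   4) LOAD T0:  M=5  r_T0=5
   5) CAS  T1:  M=5  r_T1=4 ✗
   6) CAS  T0:  M=6  r_T0=5 ✓
   7) LOAD T1:  M=6  r_T1=6
   8) LOAD T0:  M=6  r_T0=6
   9) CAS  T1:  M=7  r_T1=6 ✓
  10) CAS  T0:  M=7  r_T0=6 ✗
  11) LOAD T0:  M=7  r_T0=7
  12) CAS  T0:  M=8  r_T0=7 ✓
  13) LOAD T1:  M=8  r_T1=8
  14) LOAD T0:  M=8  r_T0=8
  15) CAS  T0:  M=9  r_T0=8 ✓
  16) CAS  T1:  M=9  r_T1=8 ✗
  17) LOAD T1:  M=9  r_T1=9
  18) CAS  T1:  M=10  r_T1=9 ✓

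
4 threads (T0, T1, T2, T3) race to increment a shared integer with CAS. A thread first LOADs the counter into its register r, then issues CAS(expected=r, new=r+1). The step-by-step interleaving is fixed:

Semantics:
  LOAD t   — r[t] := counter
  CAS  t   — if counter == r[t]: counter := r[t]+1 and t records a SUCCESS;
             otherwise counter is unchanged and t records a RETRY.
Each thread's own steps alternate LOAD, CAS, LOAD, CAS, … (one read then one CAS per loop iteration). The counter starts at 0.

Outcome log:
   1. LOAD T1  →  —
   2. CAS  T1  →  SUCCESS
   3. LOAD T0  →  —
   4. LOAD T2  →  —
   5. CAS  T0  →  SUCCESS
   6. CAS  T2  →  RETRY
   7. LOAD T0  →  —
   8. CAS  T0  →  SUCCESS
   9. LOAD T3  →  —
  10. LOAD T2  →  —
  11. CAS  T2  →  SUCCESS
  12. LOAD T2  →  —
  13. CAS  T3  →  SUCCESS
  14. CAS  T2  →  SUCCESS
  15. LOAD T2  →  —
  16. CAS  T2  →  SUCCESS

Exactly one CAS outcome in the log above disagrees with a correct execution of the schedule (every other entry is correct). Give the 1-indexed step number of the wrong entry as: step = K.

step = 13

Reference trace:
1. LOAD T1 → mem=0 r[T1]=0 [LOAD]
2. CAS T1 → mem=1 r[T1]=0 [OK]
3. LOAD T0 → mem=1 r[T0]=1 [LOAD]
4. LOAD T2 → mem=1 r[T2]=1 [LOAD]
5. CAS T0 → mem=2 r[T0]=1 [OK]
6. CAS T2 → mem=2 r[T2]=1 [RETRY]
7. LOAD T0 → mem=2 r[T0]=2 [LOAD]
8. CAS T0 → mem=3 r[T0]=2 [OK]
9. LOAD T3 → mem=3 r[T3]=3 [LOAD]
10. LOAD T2 → mem=3 r[T2]=3 [LOAD]
11. CAS T2 → mem=4 r[T2]=3 [OK]
12. LOAD T2 → mem=4 r[T2]=4 [LOAD]
13. CAS T3 → mem=4 r[T3]=3 [RETRY]
14. CAS T2 → mem=5 r[T2]=4 [OK]
15. LOAD T2 → mem=5 r[T2]=5 [LOAD]
16. CAS T2 → mem=6 r[T2]=5 [OK]
Mismatch at 13.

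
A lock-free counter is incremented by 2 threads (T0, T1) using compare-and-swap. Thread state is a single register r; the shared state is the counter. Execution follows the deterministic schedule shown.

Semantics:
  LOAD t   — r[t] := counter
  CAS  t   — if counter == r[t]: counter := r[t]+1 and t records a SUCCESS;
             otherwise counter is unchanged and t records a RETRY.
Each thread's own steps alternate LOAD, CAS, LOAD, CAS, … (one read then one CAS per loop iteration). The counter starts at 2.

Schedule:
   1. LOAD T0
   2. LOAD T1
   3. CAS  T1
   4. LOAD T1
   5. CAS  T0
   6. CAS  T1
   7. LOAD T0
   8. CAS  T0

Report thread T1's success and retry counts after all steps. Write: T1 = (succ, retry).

T1 = (2, 0)

step 1: T0 LOAD ⇒ load; ctr=2 reg=2
step 2: T1 LOAD ⇒ load; ctr=2 reg=2
step 3: T1 CAS ⇒ ok; ctr=3 reg=2
step 4: T1 LOAD ⇒ load; ctr=3 reg=3
step 5: T0 CAS ⇒ retry; ctr=3 reg=2
step 6: T1 CAS ⇒ ok; ctr=4 reg=3
step 7: T0 LOAD ⇒ load; ctr=4 reg=4
step 8: T0 CAS ⇒ ok; ctr=5 reg=4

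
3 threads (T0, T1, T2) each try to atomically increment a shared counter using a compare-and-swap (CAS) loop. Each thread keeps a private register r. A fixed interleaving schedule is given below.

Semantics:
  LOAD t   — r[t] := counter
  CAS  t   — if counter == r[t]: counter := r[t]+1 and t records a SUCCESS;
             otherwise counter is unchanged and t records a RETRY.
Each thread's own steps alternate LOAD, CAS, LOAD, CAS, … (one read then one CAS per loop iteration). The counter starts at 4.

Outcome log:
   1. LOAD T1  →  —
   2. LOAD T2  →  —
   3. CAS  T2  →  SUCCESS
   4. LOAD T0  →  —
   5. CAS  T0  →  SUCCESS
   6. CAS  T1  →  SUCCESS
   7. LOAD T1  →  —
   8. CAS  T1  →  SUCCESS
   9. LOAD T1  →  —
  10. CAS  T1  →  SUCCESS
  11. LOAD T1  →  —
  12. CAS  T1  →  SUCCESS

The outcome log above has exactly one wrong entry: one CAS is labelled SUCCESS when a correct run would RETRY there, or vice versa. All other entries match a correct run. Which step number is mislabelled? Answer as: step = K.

Re-executing:
T1 LOAD — after: cnt=4, r=4 — load
T2 LOAD — after: cnt=4, r=4 — load
T2 CAS — after: cnt=5, r=4 — ok
T0 LOAD — after: cnt=5, r=5 — load
T0 CAS — after: cnt=6, r=5 — ok
T1 CAS — after: cnt=6, r=4 — retry
T1 LOAD — after: cnt=6, r=6 — load
T1 CAS — after: cnt=7, r=6 — ok
T1 LOAD — after: cnt=7, r=7 — load
T1 CAS — after: cnt=8, r=7 — ok
T1 LOAD — after: cnt=8, r=8 — load
T1 CAS — after: cnt=9, r=8 — ok
Flip is step 6.

step = 6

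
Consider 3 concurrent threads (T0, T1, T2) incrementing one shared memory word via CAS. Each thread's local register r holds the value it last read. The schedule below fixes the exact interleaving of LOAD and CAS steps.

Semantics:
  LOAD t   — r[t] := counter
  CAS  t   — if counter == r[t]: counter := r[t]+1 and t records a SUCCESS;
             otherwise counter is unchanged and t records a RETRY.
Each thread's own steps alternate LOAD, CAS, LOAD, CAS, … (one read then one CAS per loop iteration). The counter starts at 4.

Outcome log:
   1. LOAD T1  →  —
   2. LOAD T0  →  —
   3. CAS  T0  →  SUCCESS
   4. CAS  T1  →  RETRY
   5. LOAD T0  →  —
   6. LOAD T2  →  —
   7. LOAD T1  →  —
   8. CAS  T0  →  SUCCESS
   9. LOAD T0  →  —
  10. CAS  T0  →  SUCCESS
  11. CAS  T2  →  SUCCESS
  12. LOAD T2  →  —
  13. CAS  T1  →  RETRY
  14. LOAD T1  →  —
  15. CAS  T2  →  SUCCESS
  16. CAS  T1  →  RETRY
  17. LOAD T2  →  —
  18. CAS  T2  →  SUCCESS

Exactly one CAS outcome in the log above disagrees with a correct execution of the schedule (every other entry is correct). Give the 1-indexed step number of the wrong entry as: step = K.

step = 11

Re-executing:
   1) LOAD T1:  M=4  r_T1=4
   2) LOAD T0:  M=4  r_T0=4
   3) CAS  T0:  M=5  r_T0=4 ✓
   4) CAS  T1:  M=5  r_T1=4 ✗
   5) LOAD T0:  M=5  r_T0=5
   6) LOAD T2:  M=5  r_T2=5
   7) LOAD T1:  M=5  r_T1=5
   8) CAS  T0:  M=6  r_T0=5 ✓
   9) LOAD T0:  M=6  r_T0=6
  10) CAS  T0:  M=7  r_T0=6 ✓
  11) CAS  T2:  M=7  r_T2=5 ✗
  12) LOAD T2:  M=7  r_T2=7
  13) CAS  T1:  M=7  r_T1=5 ✗
  14) LOAD T1:  M=7  r_T1=7
  15) CAS  T2:  M=8  r_T2=7 ✓
  16) CAS  T1:  M=8  r_T1=7 ✗
  17) LOAD T2:  M=8  r_T2=8
  18) CAS  T2:  M=9  r_T2=8 ✓
Mismatch at 11.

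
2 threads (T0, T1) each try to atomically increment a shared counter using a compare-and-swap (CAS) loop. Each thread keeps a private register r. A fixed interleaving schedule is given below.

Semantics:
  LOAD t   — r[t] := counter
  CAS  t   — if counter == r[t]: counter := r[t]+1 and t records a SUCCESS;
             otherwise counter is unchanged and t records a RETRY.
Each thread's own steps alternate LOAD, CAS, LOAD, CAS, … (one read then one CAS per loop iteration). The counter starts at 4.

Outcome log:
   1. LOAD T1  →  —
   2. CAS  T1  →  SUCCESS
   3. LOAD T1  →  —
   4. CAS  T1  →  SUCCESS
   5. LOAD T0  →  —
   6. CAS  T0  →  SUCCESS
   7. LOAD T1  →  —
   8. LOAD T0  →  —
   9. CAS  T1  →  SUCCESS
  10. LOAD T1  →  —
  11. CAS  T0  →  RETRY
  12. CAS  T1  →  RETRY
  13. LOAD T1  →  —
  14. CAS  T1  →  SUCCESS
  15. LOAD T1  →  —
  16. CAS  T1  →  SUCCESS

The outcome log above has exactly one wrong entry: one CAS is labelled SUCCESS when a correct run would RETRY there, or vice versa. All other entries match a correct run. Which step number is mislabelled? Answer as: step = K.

Correct run:
step 1: T1 LOAD ⇒ load; ctr=4 reg=4
step 2: T1 CAS ⇒ ok; ctr=5 reg=4
step 3: T1 LOAD ⇒ load; ctr=5 reg=5
step 4: T1 CAS ⇒ ok; ctr=6 reg=5
step 5: T0 LOAD ⇒ load; ctr=6 reg=6
step 6: T0 CAS ⇒ ok; ctr=7 reg=6
step 7: T1 LOAD ⇒ load; ctr=7 reg=7
step 8: T0 LOAD ⇒ load; ctr=7 reg=7
step 9: T1 CAS ⇒ ok; ctr=8 reg=7
step 10: T1 LOAD ⇒ load; ctr=8 reg=8
step 11: T0 CAS ⇒ retry; ctr=8 reg=7
step 12: T1 CAS ⇒ ok; ctr=9 reg=8
step 13: T1 LOAD ⇒ load; ctr=9 reg=9
step 14: T1 CAS ⇒ ok; ctr=10 reg=9
step 15: T1 LOAD ⇒ load; ctr=10 reg=10
step 16: T1 CAS ⇒ ok; ctr=11 reg=10
Mismatch at 12.

step = 12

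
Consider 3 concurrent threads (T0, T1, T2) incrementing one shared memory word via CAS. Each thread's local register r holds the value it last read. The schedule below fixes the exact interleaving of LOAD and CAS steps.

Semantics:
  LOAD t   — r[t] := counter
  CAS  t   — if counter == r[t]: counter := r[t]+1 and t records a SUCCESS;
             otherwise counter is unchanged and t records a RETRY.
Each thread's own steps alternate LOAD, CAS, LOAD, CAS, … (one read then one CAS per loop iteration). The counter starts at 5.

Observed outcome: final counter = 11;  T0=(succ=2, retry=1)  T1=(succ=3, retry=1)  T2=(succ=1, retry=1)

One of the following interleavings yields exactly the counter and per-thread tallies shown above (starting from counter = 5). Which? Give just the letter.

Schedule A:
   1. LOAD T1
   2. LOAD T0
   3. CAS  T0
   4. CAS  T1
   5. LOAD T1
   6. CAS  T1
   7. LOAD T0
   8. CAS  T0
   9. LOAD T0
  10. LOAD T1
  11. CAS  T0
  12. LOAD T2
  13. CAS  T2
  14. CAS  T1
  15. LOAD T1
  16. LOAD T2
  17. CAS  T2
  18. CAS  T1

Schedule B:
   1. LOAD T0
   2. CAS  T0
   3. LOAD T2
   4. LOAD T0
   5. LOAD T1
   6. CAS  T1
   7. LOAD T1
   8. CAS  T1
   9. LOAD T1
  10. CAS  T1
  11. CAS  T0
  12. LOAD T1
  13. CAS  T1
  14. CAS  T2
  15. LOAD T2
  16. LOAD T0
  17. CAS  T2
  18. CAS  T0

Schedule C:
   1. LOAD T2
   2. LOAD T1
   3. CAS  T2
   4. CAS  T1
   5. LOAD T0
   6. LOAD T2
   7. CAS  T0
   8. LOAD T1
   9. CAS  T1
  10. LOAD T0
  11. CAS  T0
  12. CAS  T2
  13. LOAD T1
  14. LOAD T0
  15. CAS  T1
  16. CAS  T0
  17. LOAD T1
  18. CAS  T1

C

Simulating candidate C:
#1 T2 reads 5
#2 T1 reads 5
#3 T2 CAS(5→6) writes; counter now 6
#4 T1 CAS(5→6) fails; counter now 6
#5 T0 reads 6
#6 T2 reads 6
#7 T0 CAS(6→7) writes; counter now 7
#8 T1 reads 7
#9 T1 CAS(7→8) writes; counter now 8
#10 T0 reads 8
#11 T0 CAS(8→9) writes; counter now 9
#12 T2 CAS(6→7) fails; counter now 9
#13 T1 reads 9
#14 T0 reads 9
#15 T1 CAS(9→10) writes; counter now 10
#16 T0 CAS(9→10) fails; counter now 10
#17 T1 reads 10
#18 T1 CAS(10→11) writes; counter now 11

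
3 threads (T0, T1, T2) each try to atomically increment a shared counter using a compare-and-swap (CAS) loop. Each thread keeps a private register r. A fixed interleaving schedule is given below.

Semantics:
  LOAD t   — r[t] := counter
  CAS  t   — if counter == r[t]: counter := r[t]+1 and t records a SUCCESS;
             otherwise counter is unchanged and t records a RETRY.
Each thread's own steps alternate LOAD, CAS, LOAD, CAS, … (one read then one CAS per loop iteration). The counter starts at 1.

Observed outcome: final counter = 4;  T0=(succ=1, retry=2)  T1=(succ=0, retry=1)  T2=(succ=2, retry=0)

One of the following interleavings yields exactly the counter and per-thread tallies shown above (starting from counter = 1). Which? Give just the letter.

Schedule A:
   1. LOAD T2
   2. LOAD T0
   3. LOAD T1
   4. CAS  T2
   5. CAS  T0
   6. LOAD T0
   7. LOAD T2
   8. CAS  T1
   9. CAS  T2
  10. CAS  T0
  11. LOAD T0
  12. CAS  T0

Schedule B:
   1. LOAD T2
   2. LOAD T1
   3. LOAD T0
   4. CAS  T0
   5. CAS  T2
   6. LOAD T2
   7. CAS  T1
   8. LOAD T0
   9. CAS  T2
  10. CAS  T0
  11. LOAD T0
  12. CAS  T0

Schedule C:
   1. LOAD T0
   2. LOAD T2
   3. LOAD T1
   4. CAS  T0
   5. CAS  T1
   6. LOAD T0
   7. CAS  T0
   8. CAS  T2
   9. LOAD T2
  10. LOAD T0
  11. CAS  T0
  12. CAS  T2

Run A:
1. LOAD T2 → mem=1 r[T2]=1 [LOAD]
2. LOAD T0 → mem=1 r[T0]=1 [LOAD]
3. LOAD T1 → mem=1 r[T1]=1 [LOAD]
4. CAS T2 → mem=2 r[T2]=1 [OK]
5. CAS T0 → mem=2 r[T0]=1 [RETRY]
6. LOAD T0 → mem=2 r[T0]=2 [LOAD]
7. LOAD T2 → mem=2 r[T2]=2 [LOAD]
8. CAS T1 → mem=2 r[T1]=1 [RETRY]
9. CAS T2 → mem=3 r[T2]=2 [OK]
10. CAS T0 → mem=3 r[T0]=2 [RETRY]
11. LOAD T0 → mem=3 r[T0]=3 [LOAD]
12. CAS T0 → mem=4 r[T0]=3 [OK]

A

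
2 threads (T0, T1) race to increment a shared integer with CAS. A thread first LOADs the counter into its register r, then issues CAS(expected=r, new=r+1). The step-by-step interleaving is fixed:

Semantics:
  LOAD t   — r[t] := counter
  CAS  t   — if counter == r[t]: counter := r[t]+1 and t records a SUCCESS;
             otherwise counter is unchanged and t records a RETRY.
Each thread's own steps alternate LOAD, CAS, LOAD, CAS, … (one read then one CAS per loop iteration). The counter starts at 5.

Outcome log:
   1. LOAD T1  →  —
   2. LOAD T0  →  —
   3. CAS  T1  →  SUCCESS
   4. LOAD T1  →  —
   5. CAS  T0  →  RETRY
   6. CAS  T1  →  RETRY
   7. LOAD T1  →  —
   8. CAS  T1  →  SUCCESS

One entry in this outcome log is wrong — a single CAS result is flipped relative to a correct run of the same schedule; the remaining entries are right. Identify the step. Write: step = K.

step = 6

Re-executing:
step 1: T1 LOAD ⇒ load; ctr=5 reg=5
step 2: T0 LOAD ⇒ load; ctr=5 reg=5
step 3: T1 CAS ⇒ ok; ctr=6 reg=5
step 4: T1 LOAD ⇒ load; ctr=6 reg=6
step 5: T0 CAS ⇒ retry; ctr=6 reg=5
step 6: T1 CAS ⇒ ok; ctr=7 reg=6
step 7: T1 LOAD ⇒ load; ctr=7 reg=7
step 8: T1 CAS ⇒ ok; ctr=8 reg=7
Mismatch at 6.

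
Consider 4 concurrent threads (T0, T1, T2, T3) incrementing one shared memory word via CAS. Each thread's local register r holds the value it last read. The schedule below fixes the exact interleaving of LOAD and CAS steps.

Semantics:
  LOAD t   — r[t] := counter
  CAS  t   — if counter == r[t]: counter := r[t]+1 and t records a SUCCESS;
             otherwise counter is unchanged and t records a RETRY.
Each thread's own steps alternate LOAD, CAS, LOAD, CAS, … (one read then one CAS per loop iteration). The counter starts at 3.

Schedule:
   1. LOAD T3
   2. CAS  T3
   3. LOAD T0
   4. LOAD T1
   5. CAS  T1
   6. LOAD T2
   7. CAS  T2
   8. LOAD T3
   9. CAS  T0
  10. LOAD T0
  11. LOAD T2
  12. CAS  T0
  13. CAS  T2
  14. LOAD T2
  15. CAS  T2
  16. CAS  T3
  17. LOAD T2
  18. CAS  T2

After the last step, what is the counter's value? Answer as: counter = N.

1. LOAD T3 → mem=3 r[T3]=3 [LOAD]
2. CAS T3 → mem=4 r[T3]=3 [OK]
3. LOAD T0 → mem=4 r[T0]=4 [LOAD]
4. LOAD T1 → mem=4 r[T1]=4 [LOAD]
5. CAS T1 → mem=5 r[T1]=4 [OK]
6. LOAD T2 → mem=5 r[T2]=5 [LOAD]
7. CAS T2 → mem=6 r[T2]=5 [OK]
8. LOAD T3 → mem=6 r[T3]=6 [LOAD]
9. CAS T0 → mem=6 r[T0]=4 [RETRY]
10. LOAD T0 → mem=6 r[T0]=6 [LOAD]
11. LOAD T2 → mem=6 r[T2]=6 [LOAD]
12. CAS T0 → mem=7 r[T0]=6 [OK]
13. CAS T2 → mem=7 r[T2]=6 [RETRY]
14. LOAD T2 → mem=7 r[T2]=7 [LOAD]
15. CAS T2 → mem=8 r[T2]=7 [OK]
16. CAS T3 → mem=8 r[T3]=6 [RETRY]
17. LOAD T2 → mem=8 r[T2]=8 [LOAD]
18. CAS T2 → mem=9 r[T2]=8 [OK]

counter = 9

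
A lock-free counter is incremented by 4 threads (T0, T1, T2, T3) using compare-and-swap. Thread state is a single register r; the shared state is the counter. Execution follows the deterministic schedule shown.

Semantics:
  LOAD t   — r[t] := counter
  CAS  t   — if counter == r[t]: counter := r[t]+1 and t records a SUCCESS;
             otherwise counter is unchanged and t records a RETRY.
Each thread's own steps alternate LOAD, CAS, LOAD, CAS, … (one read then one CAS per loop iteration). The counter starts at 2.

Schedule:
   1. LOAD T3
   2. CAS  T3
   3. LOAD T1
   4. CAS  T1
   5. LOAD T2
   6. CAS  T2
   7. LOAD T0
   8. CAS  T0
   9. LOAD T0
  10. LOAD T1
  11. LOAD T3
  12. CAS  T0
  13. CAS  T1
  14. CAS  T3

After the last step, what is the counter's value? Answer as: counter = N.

1. LOAD T3 → mem=2 r[T3]=2 [LOAD]
2. CAS T3 → mem=3 r[T3]=2 [OK]
3. LOAD T1 → mem=3 r[T1]=3 [LOAD]
4. CAS T1 → mem=4 r[T1]=3 [OK]
5. LOAD T2 → mem=4 r[T2]=4 [LOAD]
6. CAS T2 → mem=5 r[T2]=4 [OK]
7. LOAD T0 → mem=5 r[T0]=5 [LOAD]
8. CAS T0 → mem=6 r[T0]=5 [OK]
9. LOAD T0 → mem=6 r[T0]=6 [LOAD]
10. LOAD T1 → mem=6 r[T1]=6 [LOAD]
11. LOAD T3 → mem=6 r[T3]=6 [LOAD]
12. CAS T0 → mem=7 r[T0]=6 [OK]
13. CAS T1 → mem=7 r[T1]=6 [RETRY]
14. CAS T3 → mem=7 r[T3]=6 [RETRY]

counter = 7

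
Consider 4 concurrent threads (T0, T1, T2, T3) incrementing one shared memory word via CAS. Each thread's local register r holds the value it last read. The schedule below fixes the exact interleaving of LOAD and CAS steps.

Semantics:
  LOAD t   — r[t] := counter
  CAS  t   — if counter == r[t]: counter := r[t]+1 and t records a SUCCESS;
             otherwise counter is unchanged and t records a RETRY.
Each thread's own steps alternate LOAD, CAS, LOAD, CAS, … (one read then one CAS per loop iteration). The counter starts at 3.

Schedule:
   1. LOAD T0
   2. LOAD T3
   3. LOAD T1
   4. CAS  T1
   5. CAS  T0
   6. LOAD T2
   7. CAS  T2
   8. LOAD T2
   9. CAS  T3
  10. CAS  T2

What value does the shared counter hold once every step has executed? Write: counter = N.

step 1: T0 LOAD ⇒ load; ctr=3 reg=3
step 2: T3 LOAD ⇒ load; ctr=3 reg=3
step 3: T1 LOAD ⇒ load; ctr=3 reg=3
step 4: T1 CAS ⇒ ok; ctr=4 reg=3
step 5: T0 CAS ⇒ retry; ctr=4 reg=3
step 6: T2 LOAD ⇒ load; ctr=4 reg=4
step 7: T2 CAS ⇒ ok; ctr=5 reg=4
step 8: T2 LOAD ⇒ load; ctr=5 reg=5
step 9: T3 CAS ⇒ retry; ctr=5 reg=3
step 10: T2 CAS ⇒ ok; ctr=6 reg=5

counter = 6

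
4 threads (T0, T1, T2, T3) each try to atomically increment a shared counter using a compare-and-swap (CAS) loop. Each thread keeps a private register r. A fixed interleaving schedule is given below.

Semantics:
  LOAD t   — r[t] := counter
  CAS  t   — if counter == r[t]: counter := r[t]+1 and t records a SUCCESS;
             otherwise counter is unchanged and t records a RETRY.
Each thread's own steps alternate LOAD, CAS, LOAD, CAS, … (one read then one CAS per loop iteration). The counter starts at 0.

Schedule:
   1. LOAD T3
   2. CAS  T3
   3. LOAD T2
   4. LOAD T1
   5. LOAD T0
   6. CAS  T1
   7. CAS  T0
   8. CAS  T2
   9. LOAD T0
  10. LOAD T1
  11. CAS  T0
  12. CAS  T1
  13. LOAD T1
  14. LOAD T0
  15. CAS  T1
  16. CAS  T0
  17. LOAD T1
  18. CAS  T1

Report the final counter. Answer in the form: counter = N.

counter = 5

1. LOAD T3 → mem=0 r[T3]=0 [LOAD]
2. CAS T3 → mem=1 r[T3]=0 [OK]
3. LOAD T2 → mem=1 r[T2]=1 [LOAD]
4. LOAD T1 → mem=1 r[T1]=1 [LOAD]
5. LOAD T0 → mem=1 r[T0]=1 [LOAD]
6. CAS T1 → mem=2 r[T1]=1 [OK]
7. CAS T0 → mem=2 r[T0]=1 [RETRY]
8. CAS T2 → mem=2 r[T2]=1 [RETRY]
9. LOAD T0 → mem=2 r[T0]=2 [LOAD]
10. LOAD T1 → mem=2 r[T1]=2 [LOAD]
11. CAS T0 → mem=3 r[T0]=2 [OK]
12. CAS T1 → mem=3 r[T1]=2 [RETRY]
13. LOAD T1 → mem=3 r[T1]=3 [LOAD]
14. LOAD T0 → mem=3 r[T0]=3 [LOAD]
15. CAS T1 → mem=4 r[T1]=3 [OK]
16. CAS T0 → mem=4 r[T0]=3 [RETRY]
17. LOAD T1 → mem=4 r[T1]=4 [LOAD]
18. CAS T1 → mem=5 r[T1]=4 [OK]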